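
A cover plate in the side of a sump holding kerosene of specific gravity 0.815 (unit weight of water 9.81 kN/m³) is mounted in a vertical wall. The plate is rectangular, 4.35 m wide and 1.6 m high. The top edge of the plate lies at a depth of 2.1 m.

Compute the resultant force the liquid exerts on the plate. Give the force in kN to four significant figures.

γ = 0.815 × 9.81 = 7.99515 kN/m³.
The centroid lies 1.6/2 = 0.8 m below the top edge, so the centroid depth is h_c = 2.1 + 0.8 = 2.9 m.
A = 4.35 × 1.6 = 6.96 m².
Resultant F = γ·h_c·A = 7.99515 × 2.9 × 6.96 = 161.374 kN.

F ≈ 161.4 kN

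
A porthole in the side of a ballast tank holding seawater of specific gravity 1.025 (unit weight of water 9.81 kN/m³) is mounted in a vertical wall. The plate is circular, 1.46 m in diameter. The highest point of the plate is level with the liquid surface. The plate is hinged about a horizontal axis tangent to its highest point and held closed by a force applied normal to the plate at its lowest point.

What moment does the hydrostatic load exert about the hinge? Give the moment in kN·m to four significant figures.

M ≈ 11.21 kN·m

γ = 1.025 × 9.81 = 10.05525 kN/m³.
The centroid is at the centre, 0.73 m below the top of the plate, so the centroid depth is h_c = 0.73 m.
A = π(0.73)² = 1.67415 m².
Resultant F = γ·h_c·A = 10.05525 × 0.73 × 1.67415 = 12.2888 kN.
I_c = πr⁴/4 = π × 0.73⁴/4 = 0.223039 m⁴.
Centre of pressure: y_p = y_c + I_c/(y_c·A) = 0.73 + 0.223039/(0.73 × 1.67415) = 0.73 + 0.1825 = 0.9125 m along the plane.
The resultant acts 0.73 + 0.1825 = 0.9125 m (along the plate) below the hinge at the top edge, so the moment about the hinge is M = F × 0.9125 = 12.2888 × 0.9125 = 11.2135 kN·m.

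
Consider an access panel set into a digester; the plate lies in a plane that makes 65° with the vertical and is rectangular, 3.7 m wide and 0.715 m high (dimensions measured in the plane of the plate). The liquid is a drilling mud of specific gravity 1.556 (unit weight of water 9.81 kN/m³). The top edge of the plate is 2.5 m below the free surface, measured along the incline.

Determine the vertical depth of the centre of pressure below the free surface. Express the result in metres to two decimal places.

h_p = 1.21 m

γ = 1.556 × 9.81 = 15.26436 kN/m³.
The plate makes 65° with the vertical, i.e. θ = 90° − 65° = 25° to the horizontal. Measuring y along the incline from the free-surface line, vertical depth h = y·sinθ with sinθ = 0.422618.
The centroid lies 0.715/2 = 0.3575 m below the top edge, so y_c = 2.5 + 0.3575 = 2.8575 m and h_c = 2.8575 × 0.422618 = 1.20763 m.
A = 3.7 × 0.715 = 2.6455 m².
Resultant F = γ·h_c·A = 15.26436 × 1.20763 × 2.6455 = 48.7664 kN.
I_c = b·h³/12 = 3.7 × 0.715³/12 = 0.112704 m⁴.
Centre of pressure: y_p = y_c + I_c/(y_c·A) = 2.8575 + 0.112704/(2.8575 × 2.6455) = 2.8575 + 0.0149089 = 2.87241 m along the plane.
Vertically, h_p = y_p·sinθ = 2.87241 × 0.422618 = 1.21393 m.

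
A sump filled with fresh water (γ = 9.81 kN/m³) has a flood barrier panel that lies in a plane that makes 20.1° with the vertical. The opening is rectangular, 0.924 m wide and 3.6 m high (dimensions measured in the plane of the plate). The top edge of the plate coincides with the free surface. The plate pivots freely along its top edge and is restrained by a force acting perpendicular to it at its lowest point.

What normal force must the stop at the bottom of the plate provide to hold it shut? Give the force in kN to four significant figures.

γ = 9.81 kN/m³.
The plate makes 20.1° with the vertical, i.e. θ = 90° − 20.1° = 69.9° to the horizontal. Measuring y along the incline from the free-surface line, vertical depth h = y·sinθ with sinθ = 0.939094.
The centroid lies 3.6/2 = 1.8 m below the top edge, so y_c = 1.8 m and h_c = 1.8 × 0.939094 = 1.69037 m.
A = 0.924 × 3.6 = 3.3264 m².
Resultant F = γ·h_c·A = 9.81 × 1.69037 × 3.3264 = 55.1601 kN.
I_c = b·h³/12 = 0.924 × 3.6³/12 = 3.59251 m⁴.
Centre of pressure: y_p = y_c + I_c/(y_c·A) = 1.8 + 3.59251/(1.8 × 3.3264) = 1.8 + 0.6 = 2.4 m along the plane.
The resultant acts 1.8 + 0.6 = 2.4 m (along the plate) below the hinge at the top edge, so the moment about the hinge is M = F × 2.4 = 55.1601 × 2.4 = 132.384 kN·m.
A normal force at the bottom, 3.6 m from the hinge, must supply this moment: P = 132.384/3.6 = 36.7733 kN.

P ≈ 36.77 kN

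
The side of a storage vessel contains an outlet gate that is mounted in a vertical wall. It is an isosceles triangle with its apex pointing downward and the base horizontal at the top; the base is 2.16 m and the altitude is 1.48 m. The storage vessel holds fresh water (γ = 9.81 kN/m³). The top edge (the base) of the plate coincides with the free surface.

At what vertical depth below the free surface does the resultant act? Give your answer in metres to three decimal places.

γ = 9.81 kN/m³.
With the apex down, the centroid sits h/3 = 1.48/3 = 0.493333 m below the base (the top edge), so the centroid depth is h_c = 0.493333 m.
A = ½ × 2.16 × 1.48 = 1.5984 m².
Resultant F = γ·h_c·A = 9.81 × 0.493333 × 1.5984 = 7.73561 kN.
I_c = b·h³/36 = 2.16 × 1.48³/36 = 0.194508 m⁴.
Centre of pressure: y_p = y_c + I_c/(y_c·A) = 0.493333 + 0.194508/(0.493333 × 1.5984) = 0.493333 + 0.246667 = 0.74 m along the plane.

h_p = 0.740 m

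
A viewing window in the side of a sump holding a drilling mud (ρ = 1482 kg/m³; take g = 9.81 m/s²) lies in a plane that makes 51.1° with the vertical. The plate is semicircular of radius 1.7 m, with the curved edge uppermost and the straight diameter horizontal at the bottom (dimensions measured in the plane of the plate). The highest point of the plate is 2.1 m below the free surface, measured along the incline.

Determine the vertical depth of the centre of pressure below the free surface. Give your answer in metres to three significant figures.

h_p = 1.97 m

γ = ρg = 1482 × 9.81 / 1000 = 14.53842 kN/m³.
The plate makes 51.1° with the vertical, i.e. θ = 90° − 51.1° = 38.9° to the horizontal. Measuring y along the incline from the free-surface line, vertical depth h = y·sinθ with sinθ = 0.627963.
The centroid lies 4r/(3π) = 0.721502 m above the diameter, so r − 4r/(3π) = 1.7 − 0.721502 = 0.978498 m below the topmost point, so y_c = 2.1 + 0.978498 = 3.0785 m and h_c = 3.0785 × 0.627963 = 1.93318 m.
A = πr²/2 = π × 1.7²/2 = 4.5396 m².
Resultant F = γ·h_c·A = 14.53842 × 1.93318 × 4.5396 = 127.587 kN.
I_c = (π/8 − 8/(9π))·r⁴ = 0.109757 × 1.7⁴ = 0.916701 m⁴.
Centre of pressure: y_p = y_c + I_c/(y_c·A) = 3.0785 + 0.916701/(3.0785 × 4.5396) = 3.0785 + 0.065595 = 3.1441 m along the plane.
Vertically, h_p = y_p·sinθ = 3.1441 × 0.627963 = 1.97438 m.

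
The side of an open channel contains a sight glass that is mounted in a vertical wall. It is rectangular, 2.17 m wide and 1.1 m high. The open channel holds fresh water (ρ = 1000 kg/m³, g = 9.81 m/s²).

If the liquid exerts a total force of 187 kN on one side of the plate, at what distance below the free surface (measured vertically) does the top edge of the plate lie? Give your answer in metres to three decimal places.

γ = ρg = 1000 × 9.81 = 9810 N/m³ = 9.81 kN/m³.
A = 2.17 × 1.1 = 2.387 m².
From F = γ·h_c·A, the centroid depth is h_c = 187/(9.81 × 2.387) = 7.98583 m.
The centroid lies 1.1/2 = 0.55 m below the top edge, so the top edge sits at h_top = 7.98583 − 0.55 = 7.43583 m below the surface.

d_top ≈ 7.436 m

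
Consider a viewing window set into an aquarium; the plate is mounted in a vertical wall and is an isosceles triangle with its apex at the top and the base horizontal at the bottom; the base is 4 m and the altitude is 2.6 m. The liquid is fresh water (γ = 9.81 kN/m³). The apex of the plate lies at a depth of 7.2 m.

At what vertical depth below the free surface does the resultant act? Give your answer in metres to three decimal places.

γ = 9.81 kN/m³.
With the apex up, the centroid sits 2h/3 = 2 × 2.6/3 = 1.73333 m below the apex, so the centroid depth is h_c = 7.2 + 1.73333 = 8.93333 m.
A = ½ × 4 × 2.6 = 5.2 m².
Resultant F = γ·h_c·A = 9.81 × 8.93333 × 5.2 = 455.707 kN.
I_c = b·h³/36 = 4 × 2.6³/36 = 1.95289 m⁴.
Centre of pressure: y_p = y_c + I_c/(y_c·A) = 8.93333 + 1.95289/(8.93333 × 5.2) = 8.93333 + 0.0420398 = 8.97537 m along the plane.

h_p = 8.975 m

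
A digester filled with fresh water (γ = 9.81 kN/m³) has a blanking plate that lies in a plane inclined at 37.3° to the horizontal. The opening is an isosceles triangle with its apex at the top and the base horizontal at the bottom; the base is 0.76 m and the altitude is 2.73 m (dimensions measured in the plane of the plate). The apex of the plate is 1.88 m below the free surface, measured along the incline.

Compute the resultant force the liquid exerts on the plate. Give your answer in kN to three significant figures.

F ≈ 22.8 kN

γ = 9.81 kN/m³.
Let θ = 37.3° be the plate's angle to the horizontal; measure y along the incline from where the plane meets the free surface. Vertical depth h = y·sinθ with sinθ = 0.605988.
With the apex up, the centroid sits 2h/3 = 2 × 2.73/3 = 1.82 m below the apex, so y_c = 1.88 + 1.82 = 3.7 m and h_c = 3.7 × 0.605988 = 2.24216 m.
A = ½ × 0.76 × 2.73 = 1.0374 m².
Resultant F = γ·h_c·A = 9.81 × 2.24216 × 1.0374 = 22.8182 kN.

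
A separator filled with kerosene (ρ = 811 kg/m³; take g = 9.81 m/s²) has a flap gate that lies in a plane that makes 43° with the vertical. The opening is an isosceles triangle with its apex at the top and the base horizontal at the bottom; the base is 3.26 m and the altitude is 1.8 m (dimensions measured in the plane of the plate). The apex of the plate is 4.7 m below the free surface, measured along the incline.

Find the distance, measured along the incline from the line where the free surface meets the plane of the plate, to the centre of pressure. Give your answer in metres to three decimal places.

y_p = 5.931 m

γ = ρg = 811 × 9.81 / 1000 = 7.95591 kN/m³.
The plate makes 43° with the vertical, i.e. θ = 90° − 43° = 47° to the horizontal. Measuring y along the incline from the free-surface line, vertical depth h = y·sinθ with sinθ = 0.731354.
With the apex up, the centroid sits 2h/3 = 2 × 1.8/3 = 1.2 m below the apex, so y_c = 4.7 + 1.2 = 5.9 m and h_c = 5.9 × 0.731354 = 4.31499 m.
A = ½ × 3.26 × 1.8 = 2.934 m².
Resultant F = γ·h_c·A = 7.95591 × 4.31499 × 2.934 = 100.723 kN.
I_c = b·h³/36 = 3.26 × 1.8³/36 = 0.52812 m⁴.
Centre of pressure: y_p = y_c + I_c/(y_c·A) = 5.9 + 0.52812/(5.9 × 2.934) = 5.9 + 0.0305085 = 5.93051 m along the plane.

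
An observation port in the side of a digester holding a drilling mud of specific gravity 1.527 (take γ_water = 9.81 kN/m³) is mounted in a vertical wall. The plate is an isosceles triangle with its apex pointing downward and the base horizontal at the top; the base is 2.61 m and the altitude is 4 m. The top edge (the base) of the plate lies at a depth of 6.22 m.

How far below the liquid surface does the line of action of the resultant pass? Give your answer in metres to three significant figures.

γ = 1.527 × 9.81 = 14.97987 kN/m³.
With the apex down, the centroid sits h/3 = 4/3 = 1.33333 m below the base (the top edge), so the centroid depth is h_c = 6.22 + 1.33333 = 7.55333 m.
A = ½ × 2.61 × 4 = 5.22 m².
Resultant F = γ·h_c·A = 14.97987 × 7.55333 × 5.22 = 590.632 kN.
I_c = b·h³/36 = 2.61 × 4³/36 = 4.64 m⁴.
Centre of pressure: y_p = y_c + I_c/(y_c·A) = 7.55333 + 4.64/(7.55333 × 5.22) = 7.55333 + 0.117682 = 7.67101 m along the plane.

h_p = 7.67 m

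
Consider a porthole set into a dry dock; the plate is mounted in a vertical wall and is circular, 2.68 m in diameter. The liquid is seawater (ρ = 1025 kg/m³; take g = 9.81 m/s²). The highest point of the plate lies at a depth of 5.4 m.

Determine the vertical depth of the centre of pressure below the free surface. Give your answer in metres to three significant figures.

h_p = 6.81 m

γ = ρg = 1025 × 9.81 / 1000 = 10.05525 kN/m³.
The centroid is at the centre, 1.34 m below the top of the plate, so the centroid depth is h_c = 5.4 + 1.34 = 6.74 m.
A = π(1.34)² = 5.64104 m².
Resultant F = γ·h_c·A = 10.05525 × 6.74 × 5.64104 = 382.307 kN.
I_c = πr⁴/4 = π × 1.34⁴/4 = 2.53226 m⁴.
Centre of pressure: y_p = y_c + I_c/(y_c·A) = 6.74 + 2.53226/(6.74 × 5.64104) = 6.74 + 0.0666023 = 6.8066 m along the plane.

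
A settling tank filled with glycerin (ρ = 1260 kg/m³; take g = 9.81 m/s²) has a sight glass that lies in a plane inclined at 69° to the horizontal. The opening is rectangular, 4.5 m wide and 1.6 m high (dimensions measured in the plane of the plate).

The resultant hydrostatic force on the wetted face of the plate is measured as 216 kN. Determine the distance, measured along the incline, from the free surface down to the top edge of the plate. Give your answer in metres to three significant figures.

γ = ρg = 1260 × 9.81 / 1000 = 12.3606 kN/m³.
A = 4.5 × 1.6 = 7.2 m².
From F = γ·h_c·A, the centroid depth is h_c = 216/(12.3606 × 7.2) = 2.42707 m.
Let θ = 69° be the plate's angle to the horizontal; measure y along the incline from where the plane meets the free surface. Vertical depth h = y·sinθ with sinθ = 0.933580.
Along the incline, y_c = h_c/sinθ = 2.42707/0.933580 = 2.59975 m.
The centroid lies 1.6/2 = 0.8 m below the top edge, so the top edge sits at y_top = 2.59975 − 0.8 = 1.79975 m along the incline.

y_top ≈ 1.80 m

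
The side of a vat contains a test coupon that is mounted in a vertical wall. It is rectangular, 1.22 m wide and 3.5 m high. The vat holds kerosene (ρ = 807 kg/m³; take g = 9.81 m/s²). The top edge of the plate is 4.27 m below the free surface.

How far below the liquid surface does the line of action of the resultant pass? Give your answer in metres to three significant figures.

γ = ρg = 807 × 9.81 / 1000 = 7.91667 kN/m³.
The centroid lies 3.5/2 = 1.75 m below the top edge, so the centroid depth is h_c = 4.27 + 1.75 = 6.02 m.
A = 1.22 × 3.5 = 4.27 m².
Resultant F = γ·h_c·A = 7.91667 × 6.02 × 4.27 = 203.501 kN.
I_c = b·h³/12 = 1.22 × 3.5³/12 = 4.35896 m⁴.
Centre of pressure: y_p = y_c + I_c/(y_c·A) = 6.02 + 4.35896/(6.02 × 4.27) = 6.02 + 0.169574 = 6.18957 m along the plane.

h_p = 6.19 m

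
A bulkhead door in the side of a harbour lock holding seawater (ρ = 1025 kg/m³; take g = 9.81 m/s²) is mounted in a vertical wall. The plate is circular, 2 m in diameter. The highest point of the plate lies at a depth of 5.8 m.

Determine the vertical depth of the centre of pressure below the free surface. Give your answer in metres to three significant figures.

γ = ρg = 1025 × 9.81 / 1000 = 10.05525 kN/m³.
The centroid is at the centre, 1 m below the top of the plate, so the centroid depth is h_c = 5.8 + 1 = 6.8 m.
A = π(1)² = 3.14159 m².
Resultant F = γ·h_c·A = 10.05525 × 6.8 × 3.14159 = 214.808 kN.
I_c = πr⁴/4 = π × 1⁴/4 = 0.785398 m⁴.
Centre of pressure: y_p = y_c + I_c/(y_c·A) = 6.8 + 0.785398/(6.8 × 3.14159) = 6.8 + 0.0367647 = 6.83676 m along the plane.

h_p = 6.84 m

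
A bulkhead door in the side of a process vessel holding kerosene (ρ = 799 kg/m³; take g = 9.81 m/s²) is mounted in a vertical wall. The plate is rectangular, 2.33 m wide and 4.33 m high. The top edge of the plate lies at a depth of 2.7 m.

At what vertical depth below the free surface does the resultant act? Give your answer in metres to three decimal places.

h_p = 5.186 m

γ = ρg = 799 × 9.81 / 1000 = 7.83819 kN/m³.
The centroid lies 4.33/2 = 2.165 m below the top edge, so the centroid depth is h_c = 2.7 + 2.165 = 4.865 m.
A = 2.33 × 4.33 = 10.0889 m².
Resultant F = γ·h_c·A = 7.83819 × 4.865 × 10.0889 = 384.718 kN.
I_c = b·h³/12 = 2.33 × 4.33³/12 = 15.763 m⁴.
Centre of pressure: y_p = y_c + I_c/(y_c·A) = 4.865 + 15.763/(4.865 × 10.0889) = 4.865 + 0.321153 = 5.18615 m along the plane.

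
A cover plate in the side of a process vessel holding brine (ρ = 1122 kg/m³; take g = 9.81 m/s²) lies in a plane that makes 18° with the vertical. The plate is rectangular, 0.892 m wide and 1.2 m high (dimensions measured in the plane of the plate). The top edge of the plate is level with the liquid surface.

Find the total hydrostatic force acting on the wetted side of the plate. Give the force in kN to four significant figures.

γ = ρg = 1122 × 9.81 / 1000 = 11.00682 kN/m³.
The plate makes 18° with the vertical, i.e. θ = 90° − 18° = 72° to the horizontal. Measuring y along the incline from the free-surface line, vertical depth h = y·sinθ with sinθ = 0.951057.
The centroid lies 1.2/2 = 0.6 m below the top edge, so y_c = 0.6 m and h_c = 0.6 × 0.951057 = 0.570634 m.
A = 0.892 × 1.2 = 1.0704 m².
Resultant F = γ·h_c·A = 11.00682 × 0.570634 × 1.0704 = 6.72304 kN.

F ≈ 6.723 kN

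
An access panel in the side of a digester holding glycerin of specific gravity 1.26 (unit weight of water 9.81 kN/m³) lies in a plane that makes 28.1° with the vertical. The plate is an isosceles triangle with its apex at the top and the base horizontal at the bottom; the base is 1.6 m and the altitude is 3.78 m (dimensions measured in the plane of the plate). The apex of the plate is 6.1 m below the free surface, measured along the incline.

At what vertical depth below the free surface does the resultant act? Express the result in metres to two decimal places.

h_p = 7.69 m

γ = 1.26 × 9.81 = 12.3606 kN/m³.
The plate makes 28.1° with the vertical, i.e. θ = 90° − 28.1° = 61.9° to the horizontal. Measuring y along the incline from the free-surface line, vertical depth h = y·sinθ with sinθ = 0.882127.
With the apex up, the centroid sits 2h/3 = 2 × 3.78/3 = 2.52 m below the apex, so y_c = 6.1 + 2.52 = 8.62 m and h_c = 8.62 × 0.882127 = 7.60393 m.
A = ½ × 1.6 × 3.78 = 3.024 m².
Resultant F = γ·h_c·A = 12.3606 × 7.60393 × 3.024 = 284.223 kN.
I_c = b·h³/36 = 1.6 × 3.78³/36 = 2.40045 m⁴.
Centre of pressure: y_p = y_c + I_c/(y_c·A) = 8.62 + 2.40045/(8.62 × 3.024) = 8.62 + 0.0920881 = 8.71209 m along the plane.
Vertically, h_p = y_p·sinθ = 8.71209 × 0.882127 = 7.68517 m.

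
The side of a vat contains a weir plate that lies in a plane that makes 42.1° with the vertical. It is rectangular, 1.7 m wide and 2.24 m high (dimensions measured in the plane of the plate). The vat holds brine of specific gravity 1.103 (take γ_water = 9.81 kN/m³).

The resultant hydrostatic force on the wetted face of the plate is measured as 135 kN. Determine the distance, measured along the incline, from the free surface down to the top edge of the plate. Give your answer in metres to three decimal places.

γ = 1.103 × 9.81 = 10.82043 kN/m³.
A = 1.7 × 2.24 = 3.808 m².
From F = γ·h_c·A, the centroid depth is h_c = 135/(10.82043 × 3.808) = 3.27637 m.
The plate makes 42.1° with the vertical, i.e. θ = 90° − 42.1° = 47.9° to the horizontal. Measuring y along the incline from the free-surface line, vertical depth h = y·sinθ with sinθ = 0.741976.
Along the incline, y_c = h_c/sinθ = 3.27637/0.741976 = 4.41574 m.
The centroid lies 2.24/2 = 1.12 m below the top edge, so the top edge sits at y_top = 4.41574 − 1.12 = 3.29574 m along the incline.

y_top ≈ 3.296 m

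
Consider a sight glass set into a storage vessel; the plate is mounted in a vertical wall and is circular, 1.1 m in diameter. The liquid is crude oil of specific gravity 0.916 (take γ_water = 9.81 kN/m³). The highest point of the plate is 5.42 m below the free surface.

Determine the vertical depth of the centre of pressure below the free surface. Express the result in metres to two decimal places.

γ = 0.916 × 9.81 = 8.98596 kN/m³.
The centroid is at the centre, 0.55 m below the top of the plate, so the centroid depth is h_c = 5.42 + 0.55 = 5.97 m.
A = π(0.55)² = 0.950332 m².
Resultant F = γ·h_c·A = 8.98596 × 5.97 × 0.950332 = 50.9817 kN.
I_c = πr⁴/4 = π × 0.55⁴/4 = 0.0718688 m⁴.
Centre of pressure: y_p = y_c + I_c/(y_c·A) = 5.97 + 0.0718688/(5.97 × 0.950332) = 5.97 + 0.0126675 = 5.98267 m along the plane.

h_p = 5.98 m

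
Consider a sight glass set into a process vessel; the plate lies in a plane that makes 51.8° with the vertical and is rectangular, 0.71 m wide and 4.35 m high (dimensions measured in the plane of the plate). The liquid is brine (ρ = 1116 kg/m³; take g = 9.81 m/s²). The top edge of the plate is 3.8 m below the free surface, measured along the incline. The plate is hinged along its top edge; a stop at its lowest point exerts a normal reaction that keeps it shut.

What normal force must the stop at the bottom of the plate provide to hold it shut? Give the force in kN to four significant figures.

γ = ρg = 1116 × 9.81 / 1000 = 10.94796 kN/m³.
The plate makes 51.8° with the vertical, i.e. θ = 90° − 51.8° = 38.2° to the horizontal. Measuring y along the incline from the free-surface line, vertical depth h = y·sinθ with sinθ = 0.618408.
The centroid lies 4.35/2 = 2.175 m below the top edge, so y_c = 3.8 + 2.175 = 5.975 m and h_c = 5.975 × 0.618408 = 3.69499 m.
A = 0.71 × 4.35 = 3.0885 m².
Resultant F = γ·h_c·A = 10.94796 × 3.69499 × 3.0885 = 124.938 kN.
I_c = b·h³/12 = 0.71 × 4.35³/12 = 4.87018 m⁴.
Centre of pressure: y_p = y_c + I_c/(y_c·A) = 5.975 + 4.87018/(5.975 × 3.0885) = 5.975 + 0.263912 = 6.23891 m along the plane.
The resultant acts 2.175 + 0.263912 = 2.43891 m (along the plate) below the hinge at the top edge, so the moment about the hinge is M = F × 2.43891 = 124.938 × 2.43891 = 304.713 kN·m.
A normal force at the bottom, 4.35 m from the hinge, must supply this moment: P = 304.713/4.35 = 70.049 kN.

P ≈ 70.05 kN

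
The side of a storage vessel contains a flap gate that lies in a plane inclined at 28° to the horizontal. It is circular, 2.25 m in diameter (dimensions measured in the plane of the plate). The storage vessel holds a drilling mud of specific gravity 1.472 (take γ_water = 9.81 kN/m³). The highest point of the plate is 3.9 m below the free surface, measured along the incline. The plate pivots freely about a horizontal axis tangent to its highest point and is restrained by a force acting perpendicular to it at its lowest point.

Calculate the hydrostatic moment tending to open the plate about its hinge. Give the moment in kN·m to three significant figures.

γ = 1.472 × 9.81 = 14.44032 kN/m³.
Let θ = 28° be the plate's angle to the horizontal; measure y along the incline from where the plane meets the free surface. Vertical depth h = y·sinθ with sinθ = 0.469472.
The centroid is at the centre, 1.125 m below the top of the plate, so y_c = 3.9 + 1.125 = 5.025 m and h_c = 5.025 × 0.469472 = 2.3591 m.
A = π(1.125)² = 3.97608 m².
Resultant F = γ·h_c·A = 14.44032 × 2.3591 × 3.97608 = 135.45 kN.
I_c = πr⁴/4 = π × 1.125⁴/4 = 1.25806 m⁴.
Centre of pressure: y_p = y_c + I_c/(y_c·A) = 5.025 + 1.25806/(5.025 × 3.97608) = 5.025 + 0.0629666 = 5.08797 m along the plane.
The resultant acts 1.125 + 0.0629666 = 1.18797 m (along the plate) below the hinge at the top edge, so the moment about the hinge is M = F × 1.18797 = 135.45 × 1.18797 = 160.911 kN·m.

M ≈ 161 kN·m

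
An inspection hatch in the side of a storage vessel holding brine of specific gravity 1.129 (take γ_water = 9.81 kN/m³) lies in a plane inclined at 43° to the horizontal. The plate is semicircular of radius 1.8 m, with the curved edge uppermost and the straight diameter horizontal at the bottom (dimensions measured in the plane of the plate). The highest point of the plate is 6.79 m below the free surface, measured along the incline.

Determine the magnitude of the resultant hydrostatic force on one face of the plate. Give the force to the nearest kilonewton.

F ≈ 301 kN

γ = 1.129 × 9.81 = 11.07549 kN/m³.
Let θ = 43° be the plate's angle to the horizontal; measure y along the incline from where the plane meets the free surface. Vertical depth h = y·sinθ with sinθ = 0.681998.
The centroid lies 4r/(3π) = 0.763944 m above the diameter, so r − 4r/(3π) = 1.8 − 0.763944 = 1.03606 m below the topmost point, so y_c = 6.79 + 1.03606 = 7.82606 m and h_c = 7.82606 × 0.681998 = 5.33736 m.
A = πr²/2 = π × 1.8²/2 = 5.08938 m².
Resultant F = γ·h_c·A = 11.07549 × 5.33736 × 5.08938 = 300.853 kN.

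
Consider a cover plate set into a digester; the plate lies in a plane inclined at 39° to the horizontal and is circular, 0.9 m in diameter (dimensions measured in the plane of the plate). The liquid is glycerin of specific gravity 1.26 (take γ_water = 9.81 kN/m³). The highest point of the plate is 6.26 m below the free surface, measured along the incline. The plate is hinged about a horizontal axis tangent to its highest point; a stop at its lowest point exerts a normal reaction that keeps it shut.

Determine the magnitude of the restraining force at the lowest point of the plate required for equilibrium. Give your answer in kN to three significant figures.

γ = 1.26 × 9.81 = 12.3606 kN/m³.
Let θ = 39° be the plate's angle to the horizontal; measure y along the incline from where the plane meets the free surface. Vertical depth h = y·sinθ with sinθ = 0.629320.
The centroid is at the centre, 0.45 m below the top of the plate, so y_c = 6.26 + 0.45 = 6.71 m and h_c = 6.71 × 0.629320 = 4.22274 m.
A = π(0.45)² = 0.636173 m².
Resultant F = γ·h_c·A = 12.3606 × 4.22274 × 0.636173 = 33.2054 kN.
I_c = πr⁴/4 = π × 0.45⁴/4 = 0.0322062 m⁴.
Centre of pressure: y_p = y_c + I_c/(y_c·A) = 6.71 + 0.0322062/(6.71 × 0.636173) = 6.71 + 0.0075447 = 6.71754 m along the plane.
The resultant acts 0.45 + 0.0075447 = 0.457545 m (along the plate) below the hinge at the top edge, so the moment about the hinge is M = F × 0.457545 = 33.2054 × 0.457545 = 15.193 kN·m.
A normal force at the bottom, 0.9 m from the hinge, must supply this moment: P = 15.193/0.9 = 16.8811 kN.

P ≈ 16.9 kN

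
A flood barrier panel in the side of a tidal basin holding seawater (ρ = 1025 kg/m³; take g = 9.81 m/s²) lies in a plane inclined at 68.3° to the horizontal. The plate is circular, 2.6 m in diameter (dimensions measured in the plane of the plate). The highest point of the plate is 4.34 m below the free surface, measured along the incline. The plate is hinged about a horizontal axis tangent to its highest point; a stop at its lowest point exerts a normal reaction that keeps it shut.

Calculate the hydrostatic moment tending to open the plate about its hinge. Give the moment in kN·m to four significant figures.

M ≈ 384.6 kN·m

γ = ρg = 1025 × 9.81 / 1000 = 10.05525 kN/m³.
Let θ = 68.3° be the plate's angle to the horizontal; measure y along the incline from where the plane meets the free surface. Vertical depth h = y·sinθ with sinθ = 0.929133.
The centroid is at the centre, 1.3 m below the top of the plate, so y_c = 4.34 + 1.3 = 5.64 m and h_c = 5.64 × 0.929133 = 5.24031 m.
A = π(1.3)² = 5.30929 m².
Resultant F = γ·h_c·A = 10.05525 × 5.24031 × 5.30929 = 279.76 kN.
I_c = πr⁴/4 = π × 1.3⁴/4 = 2.24318 m⁴.
Centre of pressure: y_p = y_c + I_c/(y_c·A) = 5.64 + 2.24318/(5.64 × 5.30929) = 5.64 + 0.0749115 = 5.71491 m along the plane.
The resultant acts 1.3 + 0.0749115 = 1.37491 m (along the plate) below the hinge at the top edge, so the moment about the hinge is M = F × 1.37491 = 279.76 × 1.37491 = 384.645 kN·m.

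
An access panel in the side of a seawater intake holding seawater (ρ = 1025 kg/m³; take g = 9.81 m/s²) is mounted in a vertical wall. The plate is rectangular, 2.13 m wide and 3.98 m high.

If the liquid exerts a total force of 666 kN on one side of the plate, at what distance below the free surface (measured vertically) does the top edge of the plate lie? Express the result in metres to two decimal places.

γ = ρg = 1025 × 9.81 / 1000 = 10.05525 kN/m³.
A = 2.13 × 3.98 = 8.4774 m².
From F = γ·h_c·A, the centroid depth is h_c = 666/(10.05525 × 8.4774) = 7.81302 m.
The centroid lies 3.98/2 = 1.99 m below the top edge, so the top edge sits at h_top = 7.81302 − 1.99 = 5.82302 m below the surface.

d_top ≈ 5.82 m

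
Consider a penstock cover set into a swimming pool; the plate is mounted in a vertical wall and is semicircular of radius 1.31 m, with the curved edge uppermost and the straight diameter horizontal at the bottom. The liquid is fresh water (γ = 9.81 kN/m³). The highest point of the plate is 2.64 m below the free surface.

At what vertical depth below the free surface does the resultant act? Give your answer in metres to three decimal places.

γ = 9.81 kN/m³.
The centroid lies 4r/(3π) = 0.555981 m above the diameter, so r − 4r/(3π) = 1.31 − 0.555981 = 0.754019 m below the topmost point, so the centroid depth is h_c = 2.64 + 0.754019 = 3.39402 m.
A = πr²/2 = π × 1.31²/2 = 2.69564 m².
Resultant F = γ·h_c·A = 9.81 × 3.39402 × 2.69564 = 89.7522 kN.
I_c = (π/8 − 8/(9π))·r⁴ = 0.109757 × 1.31⁴ = 0.323234 m⁴.
Centre of pressure: y_p = y_c + I_c/(y_c·A) = 3.39402 + 0.323234/(3.39402 × 2.69564) = 3.39402 + 0.0353298 = 3.42935 m along the plane.

h_p = 3.429 m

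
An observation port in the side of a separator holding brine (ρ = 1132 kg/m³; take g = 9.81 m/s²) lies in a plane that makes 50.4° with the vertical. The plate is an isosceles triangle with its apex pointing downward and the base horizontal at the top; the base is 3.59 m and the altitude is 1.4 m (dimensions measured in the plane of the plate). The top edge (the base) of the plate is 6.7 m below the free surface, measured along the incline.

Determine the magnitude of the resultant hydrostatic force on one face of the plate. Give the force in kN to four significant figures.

F ≈ 127.5 kN

γ = ρg = 1132 × 9.81 / 1000 = 11.10492 kN/m³.
The plate makes 50.4° with the vertical, i.e. θ = 90° − 50.4° = 39.6° to the horizontal. Measuring y along the incline from the free-surface line, vertical depth h = y·sinθ with sinθ = 0.637424.
With the apex down, the centroid sits h/3 = 1.4/3 = 0.466667 m below the base (the top edge), so y_c = 6.7 + 0.466667 = 7.16667 m and h_c = 7.16667 × 0.637424 = 4.56821 m.
A = ½ × 3.59 × 1.4 = 2.513 m².
Resultant F = γ·h_c·A = 11.10492 × 4.56821 × 2.513 = 127.484 kN.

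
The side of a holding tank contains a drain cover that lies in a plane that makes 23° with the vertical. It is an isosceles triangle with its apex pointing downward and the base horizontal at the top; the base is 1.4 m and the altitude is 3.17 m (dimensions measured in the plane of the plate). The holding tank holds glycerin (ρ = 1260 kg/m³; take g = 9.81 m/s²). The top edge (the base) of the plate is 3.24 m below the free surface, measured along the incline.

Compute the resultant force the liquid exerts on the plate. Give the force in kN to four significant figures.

F ≈ 108.5 kN

γ = ρg = 1260 × 9.81 / 1000 = 12.3606 kN/m³.
The plate makes 23° with the vertical, i.e. θ = 90° − 23° = 67° to the horizontal. Measuring y along the incline from the free-surface line, vertical depth h = y·sinθ with sinθ = 0.920505.
With the apex down, the centroid sits h/3 = 3.17/3 = 1.05667 m below the base (the top edge), so y_c = 3.24 + 1.05667 = 4.29667 m and h_c = 4.29667 × 0.920505 = 3.95511 m.
A = ½ × 1.4 × 3.17 = 2.219 m².
Resultant F = γ·h_c·A = 12.3606 × 3.95511 × 2.219 = 108.481 kN.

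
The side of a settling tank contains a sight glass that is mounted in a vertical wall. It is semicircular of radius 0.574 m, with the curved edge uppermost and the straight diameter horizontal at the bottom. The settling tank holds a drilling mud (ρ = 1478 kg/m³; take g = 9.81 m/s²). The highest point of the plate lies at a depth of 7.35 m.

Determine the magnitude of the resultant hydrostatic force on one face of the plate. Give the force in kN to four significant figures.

γ = ρg = 1478 × 9.81 / 1000 = 14.49918 kN/m³.
The centroid lies 4r/(3π) = 0.243613 m above the diameter, so r − 4r/(3π) = 0.574 − 0.243613 = 0.330387 m below the topmost point, so the centroid depth is h_c = 7.35 + 0.330387 = 7.68039 m.
A = πr²/2 = π × 0.574²/2 = 0.51754 m².
Resultant F = γ·h_c·A = 14.49918 × 7.68039 × 0.51754 = 57.6329 kN.

F ≈ 57.63 kN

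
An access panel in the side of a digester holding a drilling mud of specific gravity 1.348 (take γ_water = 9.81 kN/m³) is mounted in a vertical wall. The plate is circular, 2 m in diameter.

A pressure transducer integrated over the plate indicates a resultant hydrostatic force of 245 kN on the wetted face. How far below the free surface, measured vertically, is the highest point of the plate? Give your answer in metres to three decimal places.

γ = 1.348 × 9.81 = 13.22388 kN/m³.
A = π(1)² = 3.14159 m².
From F = γ·h_c·A, the centroid depth is h_c = 245/(13.22388 × 3.14159) = 5.89736 m.
The centroid is at the centre, 1 m below the top of the plate, so the highest point sits at h_top = 5.89736 − 1 = 4.89736 m below the surface.

d_top ≈ 4.897 m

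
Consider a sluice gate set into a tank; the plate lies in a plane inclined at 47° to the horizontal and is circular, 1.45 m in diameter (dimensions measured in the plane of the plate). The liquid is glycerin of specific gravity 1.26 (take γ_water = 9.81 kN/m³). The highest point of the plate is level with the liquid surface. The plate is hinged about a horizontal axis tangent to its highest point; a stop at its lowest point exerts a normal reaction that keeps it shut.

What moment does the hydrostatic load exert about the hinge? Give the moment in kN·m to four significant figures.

M ≈ 9.808 kN·m

γ = 1.26 × 9.81 = 12.3606 kN/m³.
Let θ = 47° be the plate's angle to the horizontal; measure y along the incline from where the plane meets the free surface. Vertical depth h = y·sinθ with sinθ = 0.731354.
The centroid is at the centre, 0.725 m below the top of the plate, so y_c = 0.725 m and h_c = 0.725 × 0.731354 = 0.530232 m.
A = π(0.725)² = 1.6513 m².
Resultant F = γ·h_c·A = 12.3606 × 0.530232 × 1.6513 = 10.8226 kN.
I_c = πr⁴/4 = π × 0.725⁴/4 = 0.216991 m⁴.
Centre of pressure: y_p = y_c + I_c/(y_c·A) = 0.725 + 0.216991/(0.725 × 1.6513) = 0.725 + 0.18125 = 0.90625 m along the plane.
The resultant acts 0.725 + 0.18125 = 0.90625 m (along the plate) below the hinge at the top edge, so the moment about the hinge is M = F × 0.90625 = 10.8226 × 0.90625 = 9.80798 kN·m.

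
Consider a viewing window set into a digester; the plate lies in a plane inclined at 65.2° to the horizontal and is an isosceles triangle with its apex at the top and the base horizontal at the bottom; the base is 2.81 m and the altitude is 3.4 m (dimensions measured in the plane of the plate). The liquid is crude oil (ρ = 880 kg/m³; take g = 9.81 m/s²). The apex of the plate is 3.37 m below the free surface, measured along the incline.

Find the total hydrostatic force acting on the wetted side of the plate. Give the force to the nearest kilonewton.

γ = ρg = 880 × 9.81 / 1000 = 8.6328 kN/m³.
Let θ = 65.2° be the plate's angle to the horizontal; measure y along the incline from where the plane meets the free surface. Vertical depth h = y·sinθ with sinθ = 0.907777.
With the apex up, the centroid sits 2h/3 = 2 × 3.4/3 = 2.26667 m below the apex, so y_c = 3.37 + 2.26667 = 5.63667 m and h_c = 5.63667 × 0.907777 = 5.11684 m.
A = ½ × 2.81 × 3.4 = 4.777 m².
Resultant F = γ·h_c·A = 8.6328 × 5.11684 × 4.777 = 211.013 kN.

F ≈ 211 kN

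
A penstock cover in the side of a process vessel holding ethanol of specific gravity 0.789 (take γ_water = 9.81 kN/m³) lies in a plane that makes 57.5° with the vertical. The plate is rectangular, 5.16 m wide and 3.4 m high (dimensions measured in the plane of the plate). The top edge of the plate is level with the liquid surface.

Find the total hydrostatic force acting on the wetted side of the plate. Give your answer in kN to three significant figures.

F ≈ 124 kN

γ = 0.789 × 9.81 = 7.74009 kN/m³.
The plate makes 57.5° with the vertical, i.e. θ = 90° − 57.5° = 32.5° to the horizontal. Measuring y along the incline from the free-surface line, vertical depth h = y·sinθ with sinθ = 0.537300.
The centroid lies 3.4/2 = 1.7 m below the top edge, so y_c = 1.7 m and h_c = 1.7 × 0.537300 = 0.91341 m.
A = 5.16 × 3.4 = 17.544 m².
Resultant F = γ·h_c·A = 7.74009 × 0.91341 × 17.544 = 124.034 kN.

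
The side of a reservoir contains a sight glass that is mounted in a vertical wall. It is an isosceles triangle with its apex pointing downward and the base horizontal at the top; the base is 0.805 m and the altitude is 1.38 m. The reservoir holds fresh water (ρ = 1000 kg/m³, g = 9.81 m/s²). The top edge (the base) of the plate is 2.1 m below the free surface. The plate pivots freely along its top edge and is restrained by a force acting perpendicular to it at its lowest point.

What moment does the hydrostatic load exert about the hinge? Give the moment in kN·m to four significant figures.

γ = ρg = 1000 × 9.81 = 9810 N/m³ = 9.81 kN/m³.
With the apex down, the centroid sits h/3 = 1.38/3 = 0.46 m below the base (the top edge), so the centroid depth is h_c = 2.1 + 0.46 = 2.56 m.
A = ½ × 0.805 × 1.38 = 0.55545 m².
Resultant F = γ·h_c·A = 9.81 × 2.56 × 0.55545 = 13.9493 kN.
I_c = b·h³/36 = 0.805 × 1.38³/36 = 0.0587666 m⁴.
Centre of pressure: y_p = y_c + I_c/(y_c·A) = 2.56 + 0.0587666/(2.56 × 0.55545) = 2.56 + 0.0413281 = 2.60133 m along the plane.
The resultant acts 0.46 + 0.0413281 = 0.501328 m (along the plate) below the hinge at the top edge, so the moment about the hinge is M = F × 0.501328 = 13.9493 × 0.501328 = 6.99317 kN·m.

M ≈ 6.993 kN·m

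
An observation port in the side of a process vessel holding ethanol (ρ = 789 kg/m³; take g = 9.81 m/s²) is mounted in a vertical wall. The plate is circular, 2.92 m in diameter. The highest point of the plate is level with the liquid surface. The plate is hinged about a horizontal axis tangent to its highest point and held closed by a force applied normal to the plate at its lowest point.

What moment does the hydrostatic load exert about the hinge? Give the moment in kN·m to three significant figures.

γ = ρg = 789 × 9.81 / 1000 = 7.74009 kN/m³.
The centroid is at the centre, 1.46 m below the top of the plate, so the centroid depth is h_c = 1.46 m.
A = π(1.46)² = 6.69662 m².
Resultant F = γ·h_c·A = 7.74009 × 1.46 × 6.69662 = 75.6754 kN.
I_c = πr⁴/4 = π × 1.46⁴/4 = 3.56863 m⁴.
Centre of pressure: y_p = y_c + I_c/(y_c·A) = 1.46 + 3.56863/(1.46 × 6.69662) = 1.46 + 0.365 = 1.825 m along the plane.
The resultant acts 1.46 + 0.365 = 1.825 m (along the plate) below the hinge at the top edge, so the moment about the hinge is M = F × 1.825 = 75.6754 × 1.825 = 138.108 kN·m.

M ≈ 138 kN·m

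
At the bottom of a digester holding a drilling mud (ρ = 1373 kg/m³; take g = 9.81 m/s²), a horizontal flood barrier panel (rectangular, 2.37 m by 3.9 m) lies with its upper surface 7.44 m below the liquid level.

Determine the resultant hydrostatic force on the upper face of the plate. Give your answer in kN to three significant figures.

F ≈ 926 kN

γ = ρg = 1373 × 9.81 / 1000 = 13.46913 kN/m³.
The plate is horizontal, so pressure is uniform at p = γ·h = 13.46913 × 7.44 = 100.21 kN/m².
A = 2.37 × 3.9 = 9.243 m².
F = p·A = 100.21 × 9.243 = 926.241 kN.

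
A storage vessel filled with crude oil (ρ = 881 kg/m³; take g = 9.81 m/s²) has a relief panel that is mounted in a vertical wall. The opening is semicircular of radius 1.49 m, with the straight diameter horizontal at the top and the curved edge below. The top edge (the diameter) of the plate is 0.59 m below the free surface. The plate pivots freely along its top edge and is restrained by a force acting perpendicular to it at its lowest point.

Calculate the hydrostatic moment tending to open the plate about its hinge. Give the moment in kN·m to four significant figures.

M ≈ 27.97 kN·m

γ = ρg = 881 × 9.81 / 1000 = 8.64261 kN/m³.
The centroid of a semicircle lies 4r/(3π) = 0.632376 m from the diameter, here below the top edge, so the centroid depth is h_c = 0.59 + 0.632376 = 1.22238 m.
A = πr²/2 = π × 1.49²/2 = 3.48732 m².
Resultant F = γ·h_c·A = 8.64261 × 1.22238 × 3.48732 = 36.842 kN.
I_c = (π/8 − 8/(9π))·r⁴ = 0.109757 × 1.49⁴ = 0.540975 m⁴.
Centre of pressure: y_p = y_c + I_c/(y_c·A) = 1.22238 + 0.540975/(1.22238 × 3.48732) = 1.22238 + 0.126905 = 1.34929 m along the plane.
The resultant acts 0.632376 + 0.126905 = 0.759281 m (along the plate) below the hinge at the top edge, so the moment about the hinge is M = F × 0.759281 = 36.842 × 0.759281 = 27.9734 kN·m.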